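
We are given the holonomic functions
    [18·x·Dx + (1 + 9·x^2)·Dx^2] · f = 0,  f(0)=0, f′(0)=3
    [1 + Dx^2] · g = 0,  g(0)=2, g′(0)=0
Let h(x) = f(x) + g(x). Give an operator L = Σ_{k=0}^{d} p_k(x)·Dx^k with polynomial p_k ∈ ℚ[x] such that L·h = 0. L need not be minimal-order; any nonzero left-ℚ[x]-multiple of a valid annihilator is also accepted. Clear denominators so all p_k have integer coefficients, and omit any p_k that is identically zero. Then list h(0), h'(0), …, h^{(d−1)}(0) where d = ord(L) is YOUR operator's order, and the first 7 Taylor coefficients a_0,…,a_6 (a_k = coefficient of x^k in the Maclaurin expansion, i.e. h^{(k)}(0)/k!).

f: a_k = 0, 3, 0, -9, 0, 243/5, 0, …
g: a_k = 2, 0, -1, 0, 1/12, 0, -1/360, …
Weyl lclm of L_f,L_g ⇒ L₀ (ord ≤ 4).
L = (-1926·x + 17820·x^3 + 1458·x^5)·Dx + (-17 + 351·x^2 + 4617·x^4 + 729·x^6)·Dx^2 + (-1926·x + 17820·x^3 + 1458·x^5)·Dx^3 + (-17 + 351·x^2 + 4617·x^4 + 729·x^6)·Dx^4  (order 4).
h: a_k = 2, 3, -1, -9, 1/12, 243/5, -1/360, …
ICs: h(0) = 2, h′(0) = 3, h′′(0) = -2, h′′′(0) = -54.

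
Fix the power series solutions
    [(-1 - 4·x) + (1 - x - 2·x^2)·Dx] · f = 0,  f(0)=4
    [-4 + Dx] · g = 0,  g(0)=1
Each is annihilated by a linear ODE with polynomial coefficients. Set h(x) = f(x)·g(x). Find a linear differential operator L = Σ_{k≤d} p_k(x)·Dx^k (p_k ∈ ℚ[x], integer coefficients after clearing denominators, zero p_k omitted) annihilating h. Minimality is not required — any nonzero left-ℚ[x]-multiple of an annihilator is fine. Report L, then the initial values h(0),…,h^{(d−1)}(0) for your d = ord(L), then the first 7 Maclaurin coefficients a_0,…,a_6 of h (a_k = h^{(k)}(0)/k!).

L = (5 - 8·x^2) + (-1 + x + 2·x^2)·Dx  (order 1).
h: a_k = 4, 20, 60, 428/3, 916/3, 3124/5, 11324/9, …
ICs: h(0) = 4.

f: a_k = 4, 4, 12, 20, 44, 84, 172, …
g: a_k = 1, 4, 8, 32/3, 32/3, 128/15, 256/45, …
Sym-product of L_f,L_g gives L₀ (≤ ord 1).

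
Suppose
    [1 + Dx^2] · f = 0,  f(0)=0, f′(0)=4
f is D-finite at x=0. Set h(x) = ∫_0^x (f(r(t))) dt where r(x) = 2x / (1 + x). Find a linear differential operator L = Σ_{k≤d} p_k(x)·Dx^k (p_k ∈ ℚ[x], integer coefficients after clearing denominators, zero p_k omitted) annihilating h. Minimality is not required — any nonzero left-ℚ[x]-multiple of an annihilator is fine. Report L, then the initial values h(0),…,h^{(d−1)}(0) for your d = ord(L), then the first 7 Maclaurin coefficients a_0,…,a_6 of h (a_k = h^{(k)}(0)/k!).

f: a_k = 0, 4, 0, -2/3, 0, 1/30, 0, …
Change of var in L_f (x↦r) gives L₀.
h=∫₀ˣh₀: take L = L₀·Dx.
L = 4·Dx + (2 + 6·x + 6·x^2 + 2·x^3)·Dx^2 + (1 + 4·x + 6·x^2 + 4·x^3 + x^4)·Dx^3  (order 3).
h: a_k = 0, 0, 4, -8/3, 2/3, 8/5, -172/45, …
ICs: h(0) = 0, h′(0) = 0, h′′(0) = 8.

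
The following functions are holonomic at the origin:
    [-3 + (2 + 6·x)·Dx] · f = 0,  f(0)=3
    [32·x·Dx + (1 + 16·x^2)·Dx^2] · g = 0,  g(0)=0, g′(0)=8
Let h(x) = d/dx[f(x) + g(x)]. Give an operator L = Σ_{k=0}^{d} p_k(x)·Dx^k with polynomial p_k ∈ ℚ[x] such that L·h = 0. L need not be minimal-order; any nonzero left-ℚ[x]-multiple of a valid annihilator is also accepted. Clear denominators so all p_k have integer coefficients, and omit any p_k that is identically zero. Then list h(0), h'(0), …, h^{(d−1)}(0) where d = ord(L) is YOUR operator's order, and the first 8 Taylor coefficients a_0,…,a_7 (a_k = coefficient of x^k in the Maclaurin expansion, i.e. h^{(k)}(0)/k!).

f: a_k = 3, 9/2, -27/8, 81/16, -1215/128, 5103/256, -45927/1024, 216513/2048, …
g: a_k = 0, 8, 0, -128/3, 0, 2048/5, 0, -32768/7, …
L₀ := lclm(L_f,L_g); ord L₀ ≤ 1+2.
Derive L from L₀ (diff closure).
L = (-192 - 1440·x + 9216·x^2 + 13824·x^3) + (-155 - 768·x + 4128·x^2 + 36864·x^3 + 48384·x^4)·Dx + (-6 + 110·x + 576·x^2 + 2624·x^3 + 10752·x^4 + 13824·x^5)·Dx^2  (order 2).
h: a_k = 25/2, -27/4, -1805/16, -1215/32, 549803/256, -137781/512, -65593273/2048, -8444007/4096, …
ICs: h(0) = 25/2, h′(0) = -27/4.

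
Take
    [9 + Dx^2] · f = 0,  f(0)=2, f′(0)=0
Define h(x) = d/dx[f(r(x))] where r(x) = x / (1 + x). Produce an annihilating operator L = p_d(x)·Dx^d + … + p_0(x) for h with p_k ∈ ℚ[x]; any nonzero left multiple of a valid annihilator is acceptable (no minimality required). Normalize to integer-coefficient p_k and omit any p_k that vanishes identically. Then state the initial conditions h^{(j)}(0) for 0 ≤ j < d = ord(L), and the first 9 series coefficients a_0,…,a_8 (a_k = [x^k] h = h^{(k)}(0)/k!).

L = (15 + 12·x + 6·x^2) + (6 + 18·x + 18·x^2 + 6·x^3)·Dx + (1 + 4·x + 6·x^2 + 4·x^3 + x^4)·Dx^2  (order 2).
h: a_k = 0, -18, 54, -81, 45, 2457/20, -9639/20, 293553/280, -491913/280, …
ICs: h(0) = 0, h′(0) = -18.

f: a_k = 2, 0, -9, 0, 27/4, 0, -81/40, 0, 729/2240, …
h₀=f(r): pull back L_f along r ⇒ L₀.
h=h₀': d/dx-closure on L₀ ⇒ L.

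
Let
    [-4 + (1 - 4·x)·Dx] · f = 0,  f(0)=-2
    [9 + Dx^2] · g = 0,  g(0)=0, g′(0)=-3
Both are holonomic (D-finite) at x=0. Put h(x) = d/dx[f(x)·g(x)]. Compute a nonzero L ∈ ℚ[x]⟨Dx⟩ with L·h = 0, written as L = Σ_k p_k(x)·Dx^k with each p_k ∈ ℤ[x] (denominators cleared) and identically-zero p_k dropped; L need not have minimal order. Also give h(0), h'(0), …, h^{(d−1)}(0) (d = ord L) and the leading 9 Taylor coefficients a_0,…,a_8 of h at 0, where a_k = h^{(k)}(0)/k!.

L = (-23 - 72·x + 144·x^2) + (-8 + 32·x)·Dx + (1 - 8·x + 16·x^2)·Dx^2  (order 2).
h: a_k = 6, 48, 261, 1392, 27921/4, 167526/5, 6254061/40, 25016244/35, 7204680459/2240, …
ICs: h(0) = 6, h′(0) = 48.

f: a_k = -2, -8, -32, -128, -512, -2048, -8192, -32768, -131072, …
g: a_k = 0, -3, 0, 9/2, 0, -81/40, 0, 243/560, 0, …
Product ⇒ symmetric product L₀, ord ≤ 2.
Differentiate: ansatz ord ≤ ord L₀ ⇒ L.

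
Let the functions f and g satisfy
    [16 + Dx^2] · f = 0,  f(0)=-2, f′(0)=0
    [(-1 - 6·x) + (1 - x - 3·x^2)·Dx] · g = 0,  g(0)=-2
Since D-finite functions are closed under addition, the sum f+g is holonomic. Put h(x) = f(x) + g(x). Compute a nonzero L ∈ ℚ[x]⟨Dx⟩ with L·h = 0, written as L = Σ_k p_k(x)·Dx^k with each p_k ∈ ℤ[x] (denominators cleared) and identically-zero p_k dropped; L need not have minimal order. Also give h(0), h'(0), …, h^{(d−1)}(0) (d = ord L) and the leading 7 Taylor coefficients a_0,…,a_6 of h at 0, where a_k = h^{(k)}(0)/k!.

f: a_k = -2, 0, 16, 0, -64/3, 0, 512/45, …
g: a_k = -2, -2, -8, -14, -38, -80, -194, …
L₀ := lclm(L_f,L_g); ord L₀ ≤ 2+1.
L = (-464 - 2816·x - 416·x^2 - 2112·x^3 - 5760·x^4 - 6912·x^5) + (192 - 304·x - 672·x^2 + 1312·x^3 + 1008·x^4 - 3456·x^5 - 3456·x^6)·Dx + (-29 - 176·x - 26·x^2 - 132·x^3 - 360·x^4 - 432·x^5)·Dx^2 + (12 - 19·x - 42·x^2 + 82·x^3 + 63·x^4 - 216·x^5 - 216·x^6)·Dx^3  (order 3).
h: a_k = -4, -2, 8, -14, -178/3, -80, -8218/45, …
ICs: h(0) = -4, h′(0) = -2, h′′(0) = 16.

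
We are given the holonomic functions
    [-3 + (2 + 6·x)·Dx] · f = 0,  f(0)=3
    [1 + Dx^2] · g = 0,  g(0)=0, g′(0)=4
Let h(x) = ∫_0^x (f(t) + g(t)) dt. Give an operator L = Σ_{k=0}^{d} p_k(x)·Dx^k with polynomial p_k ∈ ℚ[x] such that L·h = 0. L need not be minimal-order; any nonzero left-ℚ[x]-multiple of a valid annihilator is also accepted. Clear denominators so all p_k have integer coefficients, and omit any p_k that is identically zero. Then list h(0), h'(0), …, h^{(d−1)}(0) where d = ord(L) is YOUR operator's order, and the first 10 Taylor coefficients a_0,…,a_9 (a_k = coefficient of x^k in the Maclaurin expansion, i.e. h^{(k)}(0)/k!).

L = (-93 - 72·x - 108·x^2)·Dx + (-10 + 18·x + 216·x^2 + 216·x^3)·Dx^2 + (-93 - 72·x - 108·x^2)·Dx^3 + (-10 + 18·x + 216·x^2 + 216·x^3)·Dx^4  (order 4).
h: a_k = 0, 3, 17/4, -9/8, 211/192, -243/128, 76673/23040, -6561/1024, 68201083/5160960, -938223/32768, …
ICs: h(0) = 0, h′(0) = 3, h′′(0) = 17/2, h′′′(0) = -27/4.

f: a_k = 3, 9/2, -27/8, 81/16, -1215/128, 5103/256, -45927/1024, 216513/2048, -8444007/32768, 42220035/65536, …
g: a_k = 0, 4, 0, -2/3, 0, 1/30, 0, -1/1260, 0, 1/90720, …
f+g: L₀ = lclm(L_f,L_g), ord ≤ 1+2.
h=∫₀ˣh₀: take L = L₀·Dx.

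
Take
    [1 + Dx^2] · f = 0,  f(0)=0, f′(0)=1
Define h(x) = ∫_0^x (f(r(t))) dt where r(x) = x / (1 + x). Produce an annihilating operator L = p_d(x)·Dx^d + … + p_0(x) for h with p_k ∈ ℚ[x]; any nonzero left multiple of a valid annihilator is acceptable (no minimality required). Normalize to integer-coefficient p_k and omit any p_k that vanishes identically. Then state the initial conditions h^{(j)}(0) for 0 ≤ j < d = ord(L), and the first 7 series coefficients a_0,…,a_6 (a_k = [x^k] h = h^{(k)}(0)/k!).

f: a_k = 0, 1, 0, -1/6, 0, 1/120, 0, …
Substitute x→r, Dx→(1/r')Dx; clear ⇒ L₀.
Integrate: L := L₀·Dx.
L = Dx + (2 + 6·x + 6·x^2 + 2·x^3)·Dx^2 + (1 + 4·x + 6·x^2 + 4·x^3 + x^4)·Dx^3  (order 3).
h: a_k = 0, 0, 1/2, -1/3, 5/24, -1/10, 1/720, …
ICs: h(0) = 0, h′(0) = 0, h′′(0) = 1.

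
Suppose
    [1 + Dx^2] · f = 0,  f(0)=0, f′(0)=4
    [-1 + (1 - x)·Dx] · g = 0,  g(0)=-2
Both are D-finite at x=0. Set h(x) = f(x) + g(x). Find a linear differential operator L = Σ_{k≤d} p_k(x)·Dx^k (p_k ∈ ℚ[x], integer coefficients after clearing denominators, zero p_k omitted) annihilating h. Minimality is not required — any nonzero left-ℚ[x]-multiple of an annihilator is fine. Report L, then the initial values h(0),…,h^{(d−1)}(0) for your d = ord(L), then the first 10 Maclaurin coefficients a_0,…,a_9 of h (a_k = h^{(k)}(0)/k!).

f: a_k = 0, 4, 0, -2/3, 0, 1/30, 0, -1/1260, 0, 1/90720, …
g: a_k = -2, -2, -2, -2, -2, -2, -2, -2, -2, -2, …
Sum ⇒ L₀ = lclm(L_f,L_g) in ℚ(x)⟨Dx⟩.
L = (-7 + 2·x - x^2) + (3 - 5·x + 3·x^2 - x^3)·Dx + (-7 + 2·x - x^2)·Dx^2 + (3 - 5·x + 3·x^2 - x^3)·Dx^3  (order 3).
h: a_k = -2, 2, -2, -8/3, -2, -59/30, -2, -2521/1260, -2, -181439/90720, …
ICs: h(0) = -2, h′(0) = 2, h′′(0) = -4.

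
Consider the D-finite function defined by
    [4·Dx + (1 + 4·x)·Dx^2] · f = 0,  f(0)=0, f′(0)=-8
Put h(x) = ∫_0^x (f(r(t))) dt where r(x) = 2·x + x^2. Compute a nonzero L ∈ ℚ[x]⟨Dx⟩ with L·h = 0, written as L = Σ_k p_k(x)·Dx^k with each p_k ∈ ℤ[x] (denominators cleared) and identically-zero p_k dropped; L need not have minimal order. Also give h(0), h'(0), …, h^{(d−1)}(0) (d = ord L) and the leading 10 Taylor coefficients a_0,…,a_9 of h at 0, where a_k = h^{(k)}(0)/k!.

L = (7 + 8·x + 4·x^2)·Dx^2 + (1 + 9·x + 12·x^2 + 4·x^3)·Dx^3  (order 3).
h: a_k = 0, 0, -8, 56/3, -208/3, 1552/5, -23168/15, 24704/3, -322688/7, 2408576/9, …
ICs: h(0) = 0, h′(0) = 0, h′′(0) = -16.

f: a_k = 0, -8, 16, -128/3, 128, -2048/5, 4096/3, -32768/7, 16384, -524288/9, …
L₀ from L_f via x↦r, Dx↦r'^{-1}Dx.
h=∫h₀ ⇒ L = L₀·Dx.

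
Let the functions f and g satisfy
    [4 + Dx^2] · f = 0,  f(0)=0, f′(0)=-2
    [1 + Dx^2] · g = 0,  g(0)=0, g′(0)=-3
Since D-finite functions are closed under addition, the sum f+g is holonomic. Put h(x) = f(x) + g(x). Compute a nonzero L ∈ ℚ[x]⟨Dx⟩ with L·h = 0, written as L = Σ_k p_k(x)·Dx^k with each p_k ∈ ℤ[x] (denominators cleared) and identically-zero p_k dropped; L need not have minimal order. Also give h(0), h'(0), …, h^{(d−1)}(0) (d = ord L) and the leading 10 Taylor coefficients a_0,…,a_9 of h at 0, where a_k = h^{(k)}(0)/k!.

f: a_k = 0, -2, 0, 4/3, 0, -4/15, 0, 8/315, 0, -4/2835, …
g: a_k = 0, -3, 0, 1/2, 0, -1/40, 0, 1/1680, 0, -1/120960, …
Sum ⇒ L₀ = lclm(L_f,L_g) in ℚ(x)⟨Dx⟩.
L = 4 + 5·Dx^2 + Dx^4  (order 4).
h: a_k = 0, -5, 0, 11/6, 0, -7/24, 0, 131/5040, 0, -103/72576, …
ICs: h(0) = 0, h′(0) = -5, h′′(0) = 0, h′′′(0) = 11.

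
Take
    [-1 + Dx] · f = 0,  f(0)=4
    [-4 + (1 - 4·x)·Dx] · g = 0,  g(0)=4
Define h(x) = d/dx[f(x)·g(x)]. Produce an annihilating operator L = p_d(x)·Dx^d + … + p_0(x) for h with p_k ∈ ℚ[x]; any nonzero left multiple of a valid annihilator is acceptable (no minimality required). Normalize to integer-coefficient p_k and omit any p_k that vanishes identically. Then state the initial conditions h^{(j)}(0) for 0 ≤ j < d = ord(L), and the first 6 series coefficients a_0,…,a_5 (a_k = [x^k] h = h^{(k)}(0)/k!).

f: a_k = 4, 4, 2, 2/3, 1/6, 1/30, …
g: a_k = 4, 16, 64, 256, 1024, 4096, …
h₀=f·g: eliminate ⇒ L₀, order ≤ 1·1.
Differentiate: ansatz ord ≤ ord L₀ ⇒ L.
L = (41 - 40·x + 16·x^2) + (-5 + 24·x - 16·x^2)·Dx  (order 1).
h: a_k = 80, 656, 3944, 63112/3, 315562/3, 1514698/3, …
ICs: h(0) = 80.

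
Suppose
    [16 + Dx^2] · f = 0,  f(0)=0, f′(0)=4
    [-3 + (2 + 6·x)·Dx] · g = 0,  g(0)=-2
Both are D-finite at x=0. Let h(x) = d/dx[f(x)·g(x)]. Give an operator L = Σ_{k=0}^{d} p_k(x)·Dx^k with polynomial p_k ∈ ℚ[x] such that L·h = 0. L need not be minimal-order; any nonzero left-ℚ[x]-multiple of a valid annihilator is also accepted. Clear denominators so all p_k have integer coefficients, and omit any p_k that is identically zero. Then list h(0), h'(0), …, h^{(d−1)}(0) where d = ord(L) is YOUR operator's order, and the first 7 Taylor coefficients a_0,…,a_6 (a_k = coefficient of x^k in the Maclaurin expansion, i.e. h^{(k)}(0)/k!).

f: a_k = 0, 4, 0, -32/3, 0, 128/15, 0, …
g: a_k = -2, -3, 9/4, -27/8, 405/64, -1701/128, 15309/512, …
f·g: L₀ = L_f ⊗_s L_g, ord ≤ 2·1.
h=h₀': d/dx-closure on L₀ ⇒ L.
L = (9613 + 83712·x + 273024·x^2 + 442368·x^3 + 331776·x^4) + (-444 - 5940·x - 20736·x^2 - 20736·x^3)·Dx + (364 + 3720·x + 14796·x^2 + 27648·x^3 + 20736·x^4)·Dx^2  (order 2).
h: a_k = -8, -24, 91, 74, -3781/48, -20523/80, 3137023/5760, …
ICs: h(0) = -8, h′(0) = -24.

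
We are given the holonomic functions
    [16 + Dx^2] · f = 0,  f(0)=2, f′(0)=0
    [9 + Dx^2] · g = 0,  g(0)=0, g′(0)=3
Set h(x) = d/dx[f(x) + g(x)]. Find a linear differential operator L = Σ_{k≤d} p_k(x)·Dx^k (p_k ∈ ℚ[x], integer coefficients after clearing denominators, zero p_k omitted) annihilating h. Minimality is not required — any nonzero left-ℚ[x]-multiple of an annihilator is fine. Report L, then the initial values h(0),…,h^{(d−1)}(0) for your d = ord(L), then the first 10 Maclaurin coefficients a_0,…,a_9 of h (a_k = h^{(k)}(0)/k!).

f: a_k = 2, 0, -16, 0, 64/3, 0, -512/45, 0, 1024/315, 0, …
g: a_k = 0, 3, 0, -9/2, 0, 81/40, 0, -243/560, 0, 243/4480, …
f+g: L₀ = lclm(L_f,L_g), ord ≤ 2+2.
h=h₀': d/dx-closure on L₀ ⇒ L.
L = 144 + 25·Dx^2 + Dx^4  (order 4).
h: a_k = 3, -32, -27/2, 256/3, 81/8, -1024/15, -243/80, 8192/315, 2187/4480, -16384/2835, …
ICs: h(0) = 3, h′(0) = -32, h′′(0) = -27, h′′′(0) = 512.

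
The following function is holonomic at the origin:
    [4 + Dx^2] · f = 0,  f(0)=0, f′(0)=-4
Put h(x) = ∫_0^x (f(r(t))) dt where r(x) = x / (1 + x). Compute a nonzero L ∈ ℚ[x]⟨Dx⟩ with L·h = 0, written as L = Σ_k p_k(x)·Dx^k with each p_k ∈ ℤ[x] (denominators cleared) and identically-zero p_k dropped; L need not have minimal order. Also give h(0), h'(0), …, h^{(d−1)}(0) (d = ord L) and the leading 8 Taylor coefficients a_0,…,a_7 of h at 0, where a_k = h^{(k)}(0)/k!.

L = 4·Dx + (2 + 6·x + 6·x^2 + 2·x^3)·Dx^2 + (1 + 4·x + 6·x^2 + 4·x^3 + x^4)·Dx^3  (order 3).
h: a_k = 0, 0, -2, 4/3, -1/3, -4/5, 86/45, -20/7, …
ICs: h(0) = 0, h′(0) = 0, h′′(0) = -4.

f: a_k = 0, -4, 0, 8/3, 0, -8/15, 0, 16/315, …
f∘r: x↦r, Dx↦Dx/r' in L_f ⇒ L₀.
h=∫h₀ ⇒ L = L₀·Dx.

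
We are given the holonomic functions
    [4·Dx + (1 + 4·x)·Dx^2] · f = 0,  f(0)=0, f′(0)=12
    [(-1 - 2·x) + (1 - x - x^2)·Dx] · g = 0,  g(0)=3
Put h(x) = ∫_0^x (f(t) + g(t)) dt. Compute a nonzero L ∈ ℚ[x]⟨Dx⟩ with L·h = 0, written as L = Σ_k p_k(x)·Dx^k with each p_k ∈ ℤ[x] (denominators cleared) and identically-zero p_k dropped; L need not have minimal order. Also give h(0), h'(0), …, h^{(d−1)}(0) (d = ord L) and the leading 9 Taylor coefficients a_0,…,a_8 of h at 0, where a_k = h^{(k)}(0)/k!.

f: a_k = 0, 12, -24, 64, -192, 3072/5, -2048, 49152/7, -24576, …
g: a_k = 3, 3, 6, 9, 15, 24, 39, 63, 102, …
Weyl lclm of L_f,L_g ⇒ L₀ (ord ≤ 3).
Integrate: L := L₀·Dx.
L = (-100 - 272·x - 392·x^2 - 144·x^3 - 96·x^4)·Dx^2 + (7 - 96·x - 434·x^2 - 540·x^3 - 304·x^4 - 160·x^5)·Dx^3 + (4 + 25·x + 28·x^2 - 46·x^3 - 73·x^4 - 76·x^5 - 32·x^6)·Dx^4  (order 4).
h: a_k = 0, 3, 15/2, -6, 73/4, -177/5, 532/5, -287, 49593/56, …
ICs: h(0) = 0, h′(0) = 3, h′′(0) = 15, h′′′(0) = -36.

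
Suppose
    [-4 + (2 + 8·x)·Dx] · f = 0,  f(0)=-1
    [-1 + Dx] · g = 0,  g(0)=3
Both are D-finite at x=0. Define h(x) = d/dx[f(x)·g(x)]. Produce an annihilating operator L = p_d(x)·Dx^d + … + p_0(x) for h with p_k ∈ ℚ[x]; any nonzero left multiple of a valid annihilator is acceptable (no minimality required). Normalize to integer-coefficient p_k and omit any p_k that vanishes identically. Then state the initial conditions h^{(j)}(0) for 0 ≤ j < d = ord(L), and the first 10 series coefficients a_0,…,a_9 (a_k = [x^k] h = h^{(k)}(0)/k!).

L = (1 + 24·x + 16·x^2) + (-3 - 16·x - 16·x^2)·Dx  (order 1).
h: a_k = -9, -3, -57/2, 159/2, -2371/8, 43487/40, -323377/80, 25470911/1680, -769700611/13440, 8772357653/40320, …
ICs: h(0) = -9.

f: a_k = -1, -2, 2, -4, 10, -28, 84, -264, 858, -2860, …
g: a_k = 3, 3, 3/2, 1/2, 1/8, 1/40, 1/240, 1/1680, 1/13440, 1/120960, …
f·g: L₀ = L_f ⊗_s L_g, ord ≤ 1·1.
Derive L from L₀ (diff closure).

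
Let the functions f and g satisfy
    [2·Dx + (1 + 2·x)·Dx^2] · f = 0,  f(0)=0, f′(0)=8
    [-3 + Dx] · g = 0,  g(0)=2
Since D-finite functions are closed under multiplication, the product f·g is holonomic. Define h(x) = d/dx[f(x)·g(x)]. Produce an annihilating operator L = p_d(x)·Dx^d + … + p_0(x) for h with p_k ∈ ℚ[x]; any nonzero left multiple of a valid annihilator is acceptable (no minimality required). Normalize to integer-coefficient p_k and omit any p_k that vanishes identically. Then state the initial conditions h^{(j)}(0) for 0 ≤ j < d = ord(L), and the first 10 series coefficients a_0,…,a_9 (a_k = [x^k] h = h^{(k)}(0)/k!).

f: a_k = 0, 8, -8, 32/3, -16, 128/5, -128/3, 512/7, -128, 2048/9, …
g: a_k = 2, 6, 9, 9, 27/4, 81/20, 81/40, 243/280, 729/2240, 243/2240, …
Sym-product of L_f,L_g gives L₀ (≤ ord 2).
h=h₀': d/dx-closure on L₀ ⇒ L.
L = (15 + 36·x + 108·x^2) + (-8 - 36·x - 72·x^2)·Dx + (1 + 8·x + 12·x^2)·Dx^2  (order 2).
h: a_k = 16, 64, 136, 128, 166, -8, 1137/5, -1792/5, 218377/280, -329237/210, …
ICs: h(0) = 16, h′(0) = 64.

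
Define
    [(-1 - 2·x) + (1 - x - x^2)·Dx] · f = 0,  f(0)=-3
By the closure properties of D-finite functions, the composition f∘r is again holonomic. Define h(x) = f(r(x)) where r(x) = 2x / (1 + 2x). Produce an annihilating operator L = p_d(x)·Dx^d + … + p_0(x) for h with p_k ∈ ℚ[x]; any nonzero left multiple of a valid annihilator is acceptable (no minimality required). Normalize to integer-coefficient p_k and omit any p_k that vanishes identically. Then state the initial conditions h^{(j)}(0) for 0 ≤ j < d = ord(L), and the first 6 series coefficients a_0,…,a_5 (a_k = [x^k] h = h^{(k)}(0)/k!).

L = (2 + 12·x) + (-1 - 4·x + 8·x^3)·Dx  (order 1).
h: a_k = -3, -6, -12, 0, -48, 96, …
ICs: h(0) = -3.

f: a_k = -3, -3, -6, -9, -15, -24, …
L₀ from L_f via x↦r, Dx↦r'^{-1}Dx.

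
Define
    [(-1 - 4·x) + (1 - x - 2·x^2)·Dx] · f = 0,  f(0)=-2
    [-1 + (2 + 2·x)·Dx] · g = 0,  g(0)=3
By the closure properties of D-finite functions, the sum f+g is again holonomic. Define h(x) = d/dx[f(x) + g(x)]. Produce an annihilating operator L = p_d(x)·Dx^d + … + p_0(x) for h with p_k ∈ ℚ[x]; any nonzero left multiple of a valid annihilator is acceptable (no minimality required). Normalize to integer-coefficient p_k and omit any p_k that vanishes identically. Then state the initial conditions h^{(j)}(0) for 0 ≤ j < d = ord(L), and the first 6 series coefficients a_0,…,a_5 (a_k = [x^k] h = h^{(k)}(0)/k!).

L = (-78 - 288·x - 288·x^2 - 240·x^3) + (-117 - 693·x - 1188·x^2 - 1332·x^3 - 720·x^4)·Dx + (26 + 52·x + 2·x^2 - 208·x^3 - 344·x^4 - 160·x^5)·Dx^2  (order 2).
h: a_k = -1/2, -51/4, -471/16, -2831/32, -53655/256, -264381/512, …
ICs: h(0) = -1/2, h′(0) = -51/4.

f: a_k = -2, -2, -6, -10, -22, -42, …
g: a_k = 3, 3/2, -3/8, 3/16, -15/128, 21/256, …
f+g: L₀ = lclm(L_f,L_g), ord ≤ 1+1.
h=h₀': d/dx-closure on L₀ ⇒ L.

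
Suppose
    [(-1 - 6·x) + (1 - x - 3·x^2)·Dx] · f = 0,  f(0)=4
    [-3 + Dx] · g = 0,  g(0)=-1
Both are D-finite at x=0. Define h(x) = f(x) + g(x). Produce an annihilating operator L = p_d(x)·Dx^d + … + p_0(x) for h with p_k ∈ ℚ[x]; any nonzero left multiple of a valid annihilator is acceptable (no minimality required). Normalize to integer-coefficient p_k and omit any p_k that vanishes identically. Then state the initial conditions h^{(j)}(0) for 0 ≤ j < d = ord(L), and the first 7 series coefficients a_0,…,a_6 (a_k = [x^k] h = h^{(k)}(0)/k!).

f: a_k = 4, 4, 16, 28, 76, 160, 388, …
g: a_k = -1, -3, -9/2, -9/2, -27/8, -81/40, -81/80, …
L₀ := lclm(L_f,L_g); ord L₀ ≤ 1+1.
L = (-15 - 9·x - 243·x^2 - 162·x^3) + (-1 + 36·x + 99·x^2 - 54·x^3 - 81·x^4)·Dx + (2 - 11·x - 6·x^2 + 36·x^3 + 27·x^4)·Dx^2  (order 2).
h: a_k = 3, 1, 23/2, 47/2, 581/8, 6319/40, 30959/80, …
ICs: h(0) = 3, h′(0) = 1.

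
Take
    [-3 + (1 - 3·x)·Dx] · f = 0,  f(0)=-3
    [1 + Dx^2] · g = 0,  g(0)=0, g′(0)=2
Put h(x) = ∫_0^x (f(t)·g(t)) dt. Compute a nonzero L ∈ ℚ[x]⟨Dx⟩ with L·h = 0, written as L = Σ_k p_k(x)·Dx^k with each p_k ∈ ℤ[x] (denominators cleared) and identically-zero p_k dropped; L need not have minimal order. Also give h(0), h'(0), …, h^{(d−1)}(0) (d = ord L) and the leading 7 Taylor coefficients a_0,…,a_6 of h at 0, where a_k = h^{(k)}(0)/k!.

L = (-1 + 3·x)·Dx + 6·Dx^2 + (-1 + 3·x)·Dx^3  (order 3).
h: a_k = 0, 0, -3, -6, -53/4, -159/5, -9541/120, …
ICs: h(0) = 0, h′(0) = 0, h′′(0) = -6.

f: a_k = -3, -9, -27, -81, -243, -729, -2187, …
g: a_k = 0, 2, 0, -1/3, 0, 1/60, 0, …
f·g: L₀ = L_f ⊗_s L_g, ord ≤ 1·2.
∫: right-multiply L₀ by Dx.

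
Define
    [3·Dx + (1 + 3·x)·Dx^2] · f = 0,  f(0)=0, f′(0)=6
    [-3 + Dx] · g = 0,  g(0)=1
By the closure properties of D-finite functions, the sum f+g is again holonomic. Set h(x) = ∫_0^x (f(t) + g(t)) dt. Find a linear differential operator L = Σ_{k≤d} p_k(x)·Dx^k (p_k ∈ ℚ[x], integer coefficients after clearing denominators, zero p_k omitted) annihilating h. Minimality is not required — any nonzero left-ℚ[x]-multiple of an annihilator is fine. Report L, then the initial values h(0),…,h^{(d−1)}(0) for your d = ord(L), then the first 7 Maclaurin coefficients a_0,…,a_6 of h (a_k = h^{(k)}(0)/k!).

L = (-27 - 27·x)·Dx^2 + (3 - 18·x - 27·x^2)·Dx^3 + (2 + 9·x + 9·x^2)·Dx^4  (order 4).
h: a_k = 0, 1, 9/2, -3/2, 45/8, -297/40, 1323/80, …
ICs: h(0) = 0, h′(0) = 1, h′′(0) = 9, h′′′(0) = -9.

f: a_k = 0, 6, -9, 18, -81/2, 486/5, -243, …
g: a_k = 1, 3, 9/2, 9/2, 27/8, 81/40, 81/80, …
Sum ⇒ L₀ = lclm(L_f,L_g) in ℚ(x)⟨Dx⟩.
∫: right-multiply L₀ by Dx.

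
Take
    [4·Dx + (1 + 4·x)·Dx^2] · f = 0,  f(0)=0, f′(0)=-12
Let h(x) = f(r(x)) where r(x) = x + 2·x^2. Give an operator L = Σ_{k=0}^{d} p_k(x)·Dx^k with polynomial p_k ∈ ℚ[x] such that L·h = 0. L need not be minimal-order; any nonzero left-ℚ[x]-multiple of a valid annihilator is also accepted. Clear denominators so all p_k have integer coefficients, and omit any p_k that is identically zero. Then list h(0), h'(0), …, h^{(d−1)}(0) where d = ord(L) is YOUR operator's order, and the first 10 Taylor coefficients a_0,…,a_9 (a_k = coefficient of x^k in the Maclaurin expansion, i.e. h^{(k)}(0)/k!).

L = (16·x + 32·x^2)·Dx + (1 + 8·x + 24·x^2 + 32·x^3)·Dx^2  (order 2).
h: a_k = 0, -12, 0, 32, -96, 768/5, 0, -6144/7, 3072, -16384/3, …
ICs: h(0) = 0, h′(0) = -12.

f: a_k = 0, -12, 24, -64, 192, -3072/5, 2048, -49152/7, 24576, -262144/3, …
f∘r: x↦r, Dx↦Dx/r' in L_f ⇒ L₀.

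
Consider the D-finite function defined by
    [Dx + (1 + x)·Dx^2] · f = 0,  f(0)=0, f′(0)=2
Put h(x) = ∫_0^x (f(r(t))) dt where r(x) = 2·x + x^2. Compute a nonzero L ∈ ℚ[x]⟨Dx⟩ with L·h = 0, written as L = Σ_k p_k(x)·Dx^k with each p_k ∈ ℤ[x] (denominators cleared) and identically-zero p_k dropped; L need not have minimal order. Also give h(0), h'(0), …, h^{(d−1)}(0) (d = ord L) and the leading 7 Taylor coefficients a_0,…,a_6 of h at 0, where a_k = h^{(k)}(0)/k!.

L = Dx^2 + (1 + x)·Dx^3  (order 3).
h: a_k = 0, 0, 2, -2/3, 1/3, -1/5, 2/15, …
ICs: h(0) = 0, h′(0) = 0, h′′(0) = 4.

f: a_k = 0, 2, -1, 2/3, -1/2, 2/5, -1/3, …
Substitute x→r, Dx→(1/r')Dx; clear ⇒ L₀.
h=∫h₀ ⇒ L = L₀·Dx.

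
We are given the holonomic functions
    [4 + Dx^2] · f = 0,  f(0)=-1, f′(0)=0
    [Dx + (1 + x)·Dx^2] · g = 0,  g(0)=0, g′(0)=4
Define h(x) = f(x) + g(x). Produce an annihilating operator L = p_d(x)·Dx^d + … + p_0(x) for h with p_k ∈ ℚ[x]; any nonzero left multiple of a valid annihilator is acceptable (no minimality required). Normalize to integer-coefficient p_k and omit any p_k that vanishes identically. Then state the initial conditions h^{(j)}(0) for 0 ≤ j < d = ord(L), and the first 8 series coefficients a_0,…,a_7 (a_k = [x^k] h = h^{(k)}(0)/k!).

f: a_k = -1, 0, 2, 0, -2/3, 0, 4/45, 0, …
g: a_k = 0, 4, -2, 4/3, -1, 4/5, -2/3, 4/7, …
Sum ⇒ L₀ = lclm(L_f,L_g) in ℚ(x)⟨Dx⟩.
L = (20 + 16·x + 8·x^2)·Dx + (12 + 28·x + 24·x^2 + 8·x^3)·Dx^2 + (5 + 4·x + 2·x^2)·Dx^3 + (3 + 7·x + 6·x^2 + 2·x^3)·Dx^4  (order 4).
h: a_k = -1, 4, 0, 4/3, -5/3, 4/5, -26/45, 4/7, …
ICs: h(0) = -1, h′(0) = 4, h′′(0) = 0, h′′′(0) = 8.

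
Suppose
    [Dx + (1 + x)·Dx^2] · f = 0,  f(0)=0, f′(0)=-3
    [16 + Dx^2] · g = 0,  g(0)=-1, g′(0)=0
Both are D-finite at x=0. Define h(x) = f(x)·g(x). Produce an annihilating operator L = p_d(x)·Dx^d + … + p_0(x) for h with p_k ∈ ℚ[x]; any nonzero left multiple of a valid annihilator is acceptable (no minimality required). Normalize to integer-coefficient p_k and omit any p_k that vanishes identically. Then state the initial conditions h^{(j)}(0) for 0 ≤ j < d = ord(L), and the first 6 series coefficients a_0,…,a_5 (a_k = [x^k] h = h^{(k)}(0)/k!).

f: a_k = 0, -3, 3/2, -1, 3/4, -3/5, …
g: a_k = -1, 0, 8, 0, -32/3, 0, …
f·g: L₀ = L_f ⊗_s L_g, ord ≤ 2·2.
L = (15072 + 62976·x + 97024·x^2 + 65536·x^3 + 16384·x^4) + (1984 + 6080·x + 6144·x^2 + 2048·x^3)·Dx + (1950 + 8000·x + 12192·x^2 + 8192·x^3 + 2048·x^4)·Dx^2 + (124 + 380·x + 384·x^2 + 128·x^3)·Dx^3 + (63 + 254·x + 383·x^2 + 256·x^3 + 64·x^4)·Dx^4  (order 4).
h: a_k = 0, 3, -3/2, -23, 45/4, 123/5, …
ICs: h(0) = 0, h′(0) = 3, h′′(0) = -3, h′′′(0) = -138.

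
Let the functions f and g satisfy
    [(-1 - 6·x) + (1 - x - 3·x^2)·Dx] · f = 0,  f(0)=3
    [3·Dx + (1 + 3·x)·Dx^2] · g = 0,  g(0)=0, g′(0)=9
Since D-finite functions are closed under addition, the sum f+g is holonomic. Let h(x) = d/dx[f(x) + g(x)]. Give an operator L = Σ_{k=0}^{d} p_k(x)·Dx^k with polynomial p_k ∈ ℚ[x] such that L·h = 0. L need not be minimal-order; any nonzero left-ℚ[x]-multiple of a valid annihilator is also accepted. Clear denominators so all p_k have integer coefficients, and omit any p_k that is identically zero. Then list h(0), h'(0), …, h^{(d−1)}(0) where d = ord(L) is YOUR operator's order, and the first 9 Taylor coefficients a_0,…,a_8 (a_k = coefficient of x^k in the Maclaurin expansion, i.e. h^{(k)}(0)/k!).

L = (270 + 1422·x + 3780·x^2 + 2916·x^3 + 2916·x^4) + (24 + 468·x + 2736·x^2 + 5616·x^3 + 5994·x^4 + 4860·x^5)·Dx + (-11 - 79·x - 129·x^2 + 171·x^3 + 783·x^4 + 1377·x^5 + 972·x^6)·Dx^2  (order 2).
h: a_k = 12, -3, 144, -15, 1329, -441, 11118, -7491, 90342, …
ICs: h(0) = 12, h′(0) = -3.

f: a_k = 3, 3, 12, 21, 57, 120, 291, 651, 1524, …
g: a_k = 0, 9, -27/2, 27, -243/4, 729/5, -729/2, 6561/7, -19683/8, …
h₀=f+g: left-lcm gives L₀, ord ≤ 3.
Differentiate: ansatz ord ≤ ord L₀ ⇒ L.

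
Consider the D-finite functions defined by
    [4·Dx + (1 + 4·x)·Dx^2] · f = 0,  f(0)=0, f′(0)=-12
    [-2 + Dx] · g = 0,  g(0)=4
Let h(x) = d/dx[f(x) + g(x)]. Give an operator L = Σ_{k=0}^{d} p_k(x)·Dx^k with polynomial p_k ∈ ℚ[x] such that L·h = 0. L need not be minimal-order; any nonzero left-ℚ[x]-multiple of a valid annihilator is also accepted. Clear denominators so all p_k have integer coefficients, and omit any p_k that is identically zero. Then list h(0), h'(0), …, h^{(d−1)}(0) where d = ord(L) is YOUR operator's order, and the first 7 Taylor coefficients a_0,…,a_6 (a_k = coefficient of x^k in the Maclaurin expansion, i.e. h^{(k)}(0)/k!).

L = (-40 - 32·x) + (14 - 16·x - 32·x^2)·Dx + (3 + 16·x + 16·x^2)·Dx^2  (order 2).
h: a_k = -4, 64, -176, 2336/3, -9200/3, 184352/15, -2211808/45, …
ICs: h(0) = -4, h′(0) = 64.

f: a_k = 0, -12, 24, -64, 192, -3072/5, 2048, …
g: a_k = 4, 8, 8, 16/3, 8/3, 16/15, 16/45, …
L₀ := lclm(L_f,L_g); ord L₀ ≤ 2+1.
Differentiate: ansatz ord ≤ ord L₀ ⇒ L.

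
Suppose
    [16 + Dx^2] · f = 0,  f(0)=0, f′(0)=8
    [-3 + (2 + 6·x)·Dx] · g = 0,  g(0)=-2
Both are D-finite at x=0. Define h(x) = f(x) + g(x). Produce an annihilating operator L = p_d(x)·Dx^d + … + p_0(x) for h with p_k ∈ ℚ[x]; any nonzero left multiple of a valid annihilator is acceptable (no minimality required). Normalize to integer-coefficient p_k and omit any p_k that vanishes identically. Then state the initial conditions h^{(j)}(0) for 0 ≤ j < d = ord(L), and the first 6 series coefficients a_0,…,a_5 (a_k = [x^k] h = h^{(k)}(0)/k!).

L = (-4368 - 18432·x - 27648·x^2) + (1760 + 17568·x + 55296·x^2 + 55296·x^3)·Dx + (-273 - 1152·x - 1728·x^2)·Dx^2 + (110 + 1098·x + 3456·x^2 + 3456·x^3)·Dx^3  (order 3).
h: a_k = -2, 5, 9/4, -593/24, 405/64, 7253/1920, …
ICs: h(0) = -2, h′(0) = 5, h′′(0) = 9/2.

f: a_k = 0, 8, 0, -64/3, 0, 256/15, …
g: a_k = -2, -3, 9/4, -27/8, 405/64, -1701/128, …
Sum ⇒ L₀ = lclm(L_f,L_g) in ℚ(x)⟨Dx⟩.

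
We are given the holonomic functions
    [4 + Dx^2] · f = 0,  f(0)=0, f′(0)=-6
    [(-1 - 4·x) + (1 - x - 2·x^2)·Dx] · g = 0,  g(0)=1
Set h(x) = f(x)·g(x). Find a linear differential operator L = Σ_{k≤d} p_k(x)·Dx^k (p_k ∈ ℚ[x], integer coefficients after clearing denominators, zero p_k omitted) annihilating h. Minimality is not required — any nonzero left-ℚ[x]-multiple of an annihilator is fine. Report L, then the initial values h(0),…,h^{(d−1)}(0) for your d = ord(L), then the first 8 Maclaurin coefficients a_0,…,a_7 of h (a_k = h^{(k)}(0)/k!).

f: a_k = 0, -6, 0, 4, 0, -4/5, 0, 8/105, …
g: a_k = 1, 1, 3, 5, 11, 21, 43, 85, …
L₀ := L_f ⊗_s L_g (sym. prod.), ord ≤ 2.
L = (4·x + 8·x^2) + (2 + 8·x)·Dx + (-1 + x + 2·x^2)·Dx^2  (order 2).
h: a_k = 0, -6, -6, -14, -26, -274/5, -534/5, -22714/105, …
ICs: h(0) = 0, h′(0) = -6.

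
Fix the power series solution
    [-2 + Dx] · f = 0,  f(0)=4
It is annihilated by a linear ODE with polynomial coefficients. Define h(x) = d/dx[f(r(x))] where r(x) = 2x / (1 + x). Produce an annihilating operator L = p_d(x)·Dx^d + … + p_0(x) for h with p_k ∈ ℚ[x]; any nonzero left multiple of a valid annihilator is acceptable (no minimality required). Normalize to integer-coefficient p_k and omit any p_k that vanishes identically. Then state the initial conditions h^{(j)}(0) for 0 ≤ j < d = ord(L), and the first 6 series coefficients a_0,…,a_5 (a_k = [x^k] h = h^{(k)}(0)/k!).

L = (2 - 2·x) + (-1 - 2·x - x^2)·Dx  (order 1).
h: a_k = 16, 32, -16, -64/3, 112/3, -352/15, …
ICs: h(0) = 16.

f: a_k = 4, 8, 8, 16/3, 8/3, 16/15, …
f∘r: x↦r, Dx↦Dx/r' in L_f ⇒ L₀.
Derive L from L₀ (diff closure).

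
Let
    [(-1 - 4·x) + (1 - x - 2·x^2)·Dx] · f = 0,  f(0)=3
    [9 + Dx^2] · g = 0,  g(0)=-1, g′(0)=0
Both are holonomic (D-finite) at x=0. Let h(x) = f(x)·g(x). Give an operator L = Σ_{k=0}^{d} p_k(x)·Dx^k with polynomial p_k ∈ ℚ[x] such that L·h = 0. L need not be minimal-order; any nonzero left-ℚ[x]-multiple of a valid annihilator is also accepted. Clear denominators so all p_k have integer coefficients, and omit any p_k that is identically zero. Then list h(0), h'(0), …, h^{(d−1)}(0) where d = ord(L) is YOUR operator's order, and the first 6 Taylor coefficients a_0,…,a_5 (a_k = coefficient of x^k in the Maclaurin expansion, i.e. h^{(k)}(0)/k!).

L = (-5 + 9·x + 18·x^2) + (2 + 8·x)·Dx + (-1 + x + 2·x^2)·Dx^2  (order 2).
h: a_k = -3, -3, 9/2, -3/2, -21/8, -45/8, …
ICs: h(0) = -3, h′(0) = -3.

f: a_k = 3, 3, 9, 15, 33, 63, …
g: a_k = -1, 0, 9/2, 0, -27/8, 0, …
Product ⇒ symmetric product L₀, ord ≤ 2.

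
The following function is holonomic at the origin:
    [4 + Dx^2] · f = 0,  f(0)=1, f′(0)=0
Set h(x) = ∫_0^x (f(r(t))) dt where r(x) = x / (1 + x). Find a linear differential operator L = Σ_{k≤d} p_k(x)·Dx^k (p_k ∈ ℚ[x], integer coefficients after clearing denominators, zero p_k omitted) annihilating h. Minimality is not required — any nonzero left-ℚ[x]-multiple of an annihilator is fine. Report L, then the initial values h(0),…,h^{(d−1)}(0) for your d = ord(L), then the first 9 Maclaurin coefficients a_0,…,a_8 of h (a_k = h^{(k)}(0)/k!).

L = 4·Dx + (2 + 6·x + 6·x^2 + 2·x^3)·Dx^2 + (1 + 4·x + 6·x^2 + 4·x^3 + x^4)·Dx^3  (order 3).
h: a_k = 0, 1, 0, -2/3, 1, -16/15, 8/9, -22/45, -1/10, …
ICs: h(0) = 0, h′(0) = 1, h′′(0) = 0.

f: a_k = 1, 0, -2, 0, 2/3, 0, -4/45, 0, 2/315, …
Substitute x→r, Dx→(1/r')Dx; clear ⇒ L₀.
∫: right-multiply L₀ by Dx.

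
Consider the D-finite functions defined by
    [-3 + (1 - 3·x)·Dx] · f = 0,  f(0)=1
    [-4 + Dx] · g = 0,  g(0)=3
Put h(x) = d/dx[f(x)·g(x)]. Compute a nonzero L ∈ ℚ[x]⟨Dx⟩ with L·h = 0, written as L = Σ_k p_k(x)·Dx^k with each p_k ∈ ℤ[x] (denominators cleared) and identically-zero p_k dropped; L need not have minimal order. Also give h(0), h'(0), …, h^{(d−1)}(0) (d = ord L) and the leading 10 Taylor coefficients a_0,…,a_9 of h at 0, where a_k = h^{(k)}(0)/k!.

L = (58 - 168·x + 144·x^2) + (-7 + 33·x - 36·x^2)·Dx  (order 1).
h: a_k = 21, 174, 879, 3644, 13793, 248786/5, 2613277/15, 8960392/15, 211691309/105, 6350747462/945, …
ICs: h(0) = 21.

f: a_k = 1, 3, 9, 27, 81, 243, 729, 2187, 6561, 19683, …
g: a_k = 3, 12, 24, 32, 32, 128/5, 256/15, 1024/105, 512/105, 2048/945, …
h₀=f·g: eliminate ⇒ L₀, order ≤ 1·1.
Derive L from L₀ (diff closure).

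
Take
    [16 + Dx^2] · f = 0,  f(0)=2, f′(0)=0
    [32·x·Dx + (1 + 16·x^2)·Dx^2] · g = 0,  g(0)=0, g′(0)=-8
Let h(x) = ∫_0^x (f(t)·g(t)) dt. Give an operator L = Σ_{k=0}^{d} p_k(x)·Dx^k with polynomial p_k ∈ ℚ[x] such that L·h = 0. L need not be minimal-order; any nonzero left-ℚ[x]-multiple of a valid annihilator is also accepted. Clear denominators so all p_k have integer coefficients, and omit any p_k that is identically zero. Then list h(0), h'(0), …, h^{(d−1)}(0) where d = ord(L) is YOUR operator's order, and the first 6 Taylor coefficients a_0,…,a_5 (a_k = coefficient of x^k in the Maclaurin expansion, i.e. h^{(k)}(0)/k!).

L = (1280 + 53248·x^2 + 360448·x^4 + 2097152·x^6 + 8388608·x^8)·Dx + (1536·x + 40960·x^3 + 393216·x^5 + 2097152·x^7)·Dx^2 + (96 + 4096·x^2 + 36864·x^4 + 262144·x^6 + 1048576·x^8)·Dx^3 + (96·x + 2560·x^3 + 24576·x^5 + 131072·x^7)·Dx^4 + (1 + 48·x^2 + 896·x^4 + 8192·x^6 + 32768·x^8)·Dx^5  (order 5).
h: a_k = 0, 0, -8, 0, 160/3, 0, …
ICs: h(0) = 0, h′(0) = 0, h′′(0) = -16, h′′′(0) = 0, h′′′′(0) = 1280.

f: a_k = 2, 0, -16, 0, 64/3, 0, …
g: a_k = 0, -8, 0, 128/3, 0, -2048/5, …
Sym-product of L_f,L_g gives L₀ (≤ ord 4).
Integrate: L := L₀·Dx.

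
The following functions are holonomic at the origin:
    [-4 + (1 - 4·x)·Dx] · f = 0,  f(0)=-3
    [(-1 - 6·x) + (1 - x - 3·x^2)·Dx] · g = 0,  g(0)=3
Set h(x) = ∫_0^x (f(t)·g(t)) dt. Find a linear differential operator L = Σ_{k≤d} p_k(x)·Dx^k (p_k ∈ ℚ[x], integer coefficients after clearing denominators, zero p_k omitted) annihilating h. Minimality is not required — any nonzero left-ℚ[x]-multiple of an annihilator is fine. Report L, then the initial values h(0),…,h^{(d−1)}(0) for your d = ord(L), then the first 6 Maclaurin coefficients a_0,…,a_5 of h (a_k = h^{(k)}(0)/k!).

L = (-5 + 2·x + 36·x^2)·Dx + (1 - 5·x + x^2 + 12·x^3)·Dx^2  (order 2).
h: a_k = 0, -9, -45/2, -72, -927/4, -3879/5, …
ICs: h(0) = 0, h′(0) = -9.

f: a_k = -3, -12, -48, -192, -768, -3072, …
g: a_k = 3, 3, 12, 21, 57, 120, …
Product ⇒ symmetric product L₀, ord ≤ 1.
Integrate: L := L₀·Dx.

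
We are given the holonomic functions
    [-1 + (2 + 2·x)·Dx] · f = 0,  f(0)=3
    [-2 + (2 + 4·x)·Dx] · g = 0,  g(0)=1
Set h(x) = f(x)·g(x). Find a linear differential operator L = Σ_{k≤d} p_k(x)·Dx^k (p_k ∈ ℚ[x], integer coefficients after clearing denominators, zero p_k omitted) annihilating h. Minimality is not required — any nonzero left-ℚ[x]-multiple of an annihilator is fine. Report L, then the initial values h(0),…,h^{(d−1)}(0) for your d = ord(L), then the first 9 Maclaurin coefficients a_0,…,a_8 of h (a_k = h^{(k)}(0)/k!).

L = (-3 - 4·x) + (2 + 6·x + 4·x^2)·Dx  (order 1).
h: a_k = 3, 9/2, -3/8, 9/16, -111/128, 351/256, -2271/1024, 7497/2048, -201543/32768, …
ICs: h(0) = 3.

f: a_k = 3, 3/2, -3/8, 3/16, -15/128, 21/256, -63/1024, 99/2048, -1287/32768, …
g: a_k = 1, 1, -1/2, 1/2, -5/8, 7/8, -21/16, 33/16, -429/128, …
Product ⇒ symmetric product L₀, ord ≤ 1.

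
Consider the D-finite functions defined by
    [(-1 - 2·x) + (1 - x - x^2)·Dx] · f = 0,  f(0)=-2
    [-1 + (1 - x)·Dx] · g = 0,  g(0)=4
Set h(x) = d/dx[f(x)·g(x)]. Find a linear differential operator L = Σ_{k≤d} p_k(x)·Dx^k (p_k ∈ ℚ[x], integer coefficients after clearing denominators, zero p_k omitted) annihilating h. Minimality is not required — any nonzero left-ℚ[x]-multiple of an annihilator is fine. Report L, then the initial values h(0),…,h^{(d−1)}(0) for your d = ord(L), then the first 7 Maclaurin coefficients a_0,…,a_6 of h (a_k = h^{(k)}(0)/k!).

f: a_k = -2, -2, -4, -6, -10, -16, -26, …
g: a_k = 4, 4, 4, 4, 4, 4, 4, …
L₀ := L_f ⊗_s L_g (sym. prod.), ord ≤ 1.
h₀' ⇒ L via d/dx closure of L₀.
L = (8 - 6·x - 12·x^2 + 12·x^4) + (-2 + 4·x + 3·x^2 - 8·x^3 + 3·x^5)·Dx  (order 1).
h: a_k = -16, -64, -168, -384, -800, -1584, -3024, …
ICs: h(0) = -16.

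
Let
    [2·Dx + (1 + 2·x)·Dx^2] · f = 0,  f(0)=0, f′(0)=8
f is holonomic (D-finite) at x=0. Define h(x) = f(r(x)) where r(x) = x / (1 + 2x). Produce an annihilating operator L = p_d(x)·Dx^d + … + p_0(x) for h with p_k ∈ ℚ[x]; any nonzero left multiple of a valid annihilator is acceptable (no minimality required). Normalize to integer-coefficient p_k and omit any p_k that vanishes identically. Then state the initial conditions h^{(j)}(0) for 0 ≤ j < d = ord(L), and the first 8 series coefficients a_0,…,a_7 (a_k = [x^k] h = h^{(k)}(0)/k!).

L = (6 + 16·x)·Dx + (1 + 6·x + 8·x^2)·Dx^2  (order 2).
h: a_k = 0, 8, -24, 224/3, -240, 3968/5, -2688, 65024/7, …
ICs: h(0) = 0, h′(0) = 8.

f: a_k = 0, 8, -8, 32/3, -16, 128/5, -128/3, 512/7, …
Change of var in L_f (x↦r) gives L₀.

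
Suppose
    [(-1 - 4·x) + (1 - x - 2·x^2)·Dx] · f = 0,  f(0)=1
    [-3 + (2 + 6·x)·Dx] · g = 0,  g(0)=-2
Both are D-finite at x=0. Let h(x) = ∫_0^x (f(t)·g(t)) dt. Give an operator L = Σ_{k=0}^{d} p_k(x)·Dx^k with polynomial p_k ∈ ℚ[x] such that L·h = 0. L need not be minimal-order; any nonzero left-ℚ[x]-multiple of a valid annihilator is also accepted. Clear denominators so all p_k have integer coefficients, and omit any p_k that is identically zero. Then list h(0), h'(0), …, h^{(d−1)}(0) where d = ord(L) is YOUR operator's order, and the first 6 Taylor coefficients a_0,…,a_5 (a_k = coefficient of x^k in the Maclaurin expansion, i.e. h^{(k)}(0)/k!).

L = (5 + 11·x + 18·x^2)·Dx + (-2 - 4·x + 10·x^2 + 12·x^3)·Dx^2  (order 2).
h: a_k = 0, -2, -5/2, -9/4, -161/32, -1747/320, …
ICs: h(0) = 0, h′(0) = -2.

f: a_k = 1, 1, 3, 5, 11, 21, …
g: a_k = -2, -3, 9/4, -27/8, 405/64, -1701/128, …
Product ⇒ symmetric product L₀, ord ≤ 1.
h=∫₀ˣh₀: take L = L₀·Dx.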